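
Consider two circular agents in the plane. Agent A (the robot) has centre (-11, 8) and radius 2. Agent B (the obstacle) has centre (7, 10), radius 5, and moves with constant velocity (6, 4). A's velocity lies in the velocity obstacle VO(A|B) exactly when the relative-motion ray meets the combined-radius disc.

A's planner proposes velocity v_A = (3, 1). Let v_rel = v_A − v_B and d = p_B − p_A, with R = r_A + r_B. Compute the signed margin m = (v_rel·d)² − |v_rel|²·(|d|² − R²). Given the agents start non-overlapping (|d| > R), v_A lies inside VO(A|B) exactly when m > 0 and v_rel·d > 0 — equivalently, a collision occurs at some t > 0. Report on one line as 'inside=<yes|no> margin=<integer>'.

d = (18, 2),  |d|² = 328;  R = 2+5 = 7,  c = 328−7² = 279
v_rel = (-3, -3),  |v_rel|² = 18;  v_rel·d = (-3)·(18) + (-3)·(2) = -60
18·t² + 120·t + 279 = 0  ⇒  m = (-60)² − 18·279 = -1422
m = -1422 < 0,  v_rel·d = -60 < 0  ⇒  outside

inside=no margin=-1422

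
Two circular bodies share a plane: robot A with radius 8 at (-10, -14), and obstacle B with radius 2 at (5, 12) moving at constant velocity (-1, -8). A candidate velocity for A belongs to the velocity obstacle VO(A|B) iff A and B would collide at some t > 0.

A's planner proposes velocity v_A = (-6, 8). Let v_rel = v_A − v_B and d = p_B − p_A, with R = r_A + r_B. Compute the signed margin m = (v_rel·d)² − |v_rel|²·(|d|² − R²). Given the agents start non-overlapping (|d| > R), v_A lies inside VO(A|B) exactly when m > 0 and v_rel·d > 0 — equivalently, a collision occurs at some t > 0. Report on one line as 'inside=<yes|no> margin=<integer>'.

d = (15, 26),  |d|² = 901;  R = 8+2 = 10,  c = 901−10² = 801
v_rel = (-5, 16),  |v_rel|² = 281;  v_rel·d = (-5)·(15) + (16)·(26) = 341
281·t² − 682·t + 801 = 0  ⇒  m = 341² − 281·801 = -108800
m = -108800 < 0,  v_rel·d = 341 > 0  ⇒  outside

inside=no margin=-108800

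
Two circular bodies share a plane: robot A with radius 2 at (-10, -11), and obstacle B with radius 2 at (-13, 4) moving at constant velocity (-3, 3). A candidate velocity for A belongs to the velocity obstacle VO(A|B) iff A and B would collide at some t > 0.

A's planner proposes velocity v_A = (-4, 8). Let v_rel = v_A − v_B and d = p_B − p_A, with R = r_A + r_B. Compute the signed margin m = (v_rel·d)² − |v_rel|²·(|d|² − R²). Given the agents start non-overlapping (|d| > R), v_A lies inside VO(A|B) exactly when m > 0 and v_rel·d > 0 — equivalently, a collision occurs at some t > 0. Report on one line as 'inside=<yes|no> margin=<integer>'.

d = (-3, 15),  |d|² = 234;  R = 2+2 = 4,  c = 234−4² = 218
v_rel = (-1, 5),  |v_rel|² = 26;  v_rel·d = (-1)·(-3) + (5)·(15) = 78
26·t² − 156·t + 218 = 0  ⇒  m = 78² − 26·218 = 416
m = 416 > 0,  v_rel·d = 78 > 0  ⇒  inside

inside=yes margin=416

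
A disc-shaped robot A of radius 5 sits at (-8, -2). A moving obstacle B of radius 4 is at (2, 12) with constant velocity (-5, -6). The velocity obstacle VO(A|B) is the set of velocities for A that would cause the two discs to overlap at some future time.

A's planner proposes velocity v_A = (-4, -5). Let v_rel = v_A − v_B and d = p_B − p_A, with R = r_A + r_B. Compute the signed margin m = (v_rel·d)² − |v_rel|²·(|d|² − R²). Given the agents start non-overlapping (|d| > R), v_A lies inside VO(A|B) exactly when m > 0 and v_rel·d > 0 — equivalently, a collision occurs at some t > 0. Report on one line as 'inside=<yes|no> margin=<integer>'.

d = (10, 14),  |d|² = 296;  R = 5+4 = 9,  c = 296−9² = 215
v_rel = (1, 1),  |v_rel|² = 2;  v_rel·d = (1)·(10) + (1)·(14) = 24
2·t² − 48·t + 215 = 0  ⇒  m = 24² − 2·215 = 146
m = 146 > 0,  v_rel·d = 24 > 0  ⇒  inside

inside=yes margin=146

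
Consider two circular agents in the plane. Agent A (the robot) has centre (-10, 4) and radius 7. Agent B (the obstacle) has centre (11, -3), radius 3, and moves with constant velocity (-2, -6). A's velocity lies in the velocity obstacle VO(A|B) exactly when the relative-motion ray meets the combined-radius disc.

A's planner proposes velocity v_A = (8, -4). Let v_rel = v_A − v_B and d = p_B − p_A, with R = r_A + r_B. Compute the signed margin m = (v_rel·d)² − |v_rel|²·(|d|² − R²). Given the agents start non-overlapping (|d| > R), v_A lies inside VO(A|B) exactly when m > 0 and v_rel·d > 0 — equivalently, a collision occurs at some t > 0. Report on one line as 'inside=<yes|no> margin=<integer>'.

d = (21, -7),  |d|² = 490;  R = 7+3 = 10,  c = 490−10² = 390
v_rel = (10, 2),  |v_rel|² = 104;  v_rel·d = (10)·(21) + (2)·(-7) = 196
104·t² − 392·t + 390 = 0  ⇒  m = 196² − 104·390 = -2144
m = -2144 < 0,  v_rel·d = 196 > 0  ⇒  outside

inside=no margin=-2144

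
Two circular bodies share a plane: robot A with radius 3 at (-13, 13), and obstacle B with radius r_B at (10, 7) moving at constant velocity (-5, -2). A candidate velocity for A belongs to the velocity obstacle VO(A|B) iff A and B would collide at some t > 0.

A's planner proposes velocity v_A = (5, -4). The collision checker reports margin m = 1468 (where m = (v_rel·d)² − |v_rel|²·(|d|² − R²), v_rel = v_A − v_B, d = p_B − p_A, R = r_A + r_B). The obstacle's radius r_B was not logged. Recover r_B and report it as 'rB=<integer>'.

m = 1468
d = (23, -6);  v_rel = (10, -2),  |v_rel|² = 104
v_rel×d = (10)·(-6) − (-2)·(23) = -14
since m = R²·104 − (-14)²:  R² = (196 + 1468) / 104 = 16
R = √16 = 4  ⇒  r_B = 4 − 3 = 1

rB=1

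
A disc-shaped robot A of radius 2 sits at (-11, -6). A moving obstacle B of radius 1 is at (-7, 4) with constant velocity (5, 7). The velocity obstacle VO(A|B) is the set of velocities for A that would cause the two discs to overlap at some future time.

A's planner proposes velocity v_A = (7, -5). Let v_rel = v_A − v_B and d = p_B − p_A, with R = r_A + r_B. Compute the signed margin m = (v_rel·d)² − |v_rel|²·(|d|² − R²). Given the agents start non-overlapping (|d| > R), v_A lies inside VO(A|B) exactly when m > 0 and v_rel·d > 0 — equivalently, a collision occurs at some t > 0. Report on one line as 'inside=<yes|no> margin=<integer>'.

d = (4, 10),  |d|² = 116;  R = 2+1 = 3,  c = 116−3² = 107
v_rel = (2, -12),  |v_rel|² = 148;  v_rel·d = (2)·(4) + (-12)·(10) = -112
148·t² + 224·t + 107 = 0  ⇒  m = (-112)² − 148·107 = -3292
m = -3292 < 0,  v_rel·d = -112 < 0  ⇒  outside

inside=no margin=-3292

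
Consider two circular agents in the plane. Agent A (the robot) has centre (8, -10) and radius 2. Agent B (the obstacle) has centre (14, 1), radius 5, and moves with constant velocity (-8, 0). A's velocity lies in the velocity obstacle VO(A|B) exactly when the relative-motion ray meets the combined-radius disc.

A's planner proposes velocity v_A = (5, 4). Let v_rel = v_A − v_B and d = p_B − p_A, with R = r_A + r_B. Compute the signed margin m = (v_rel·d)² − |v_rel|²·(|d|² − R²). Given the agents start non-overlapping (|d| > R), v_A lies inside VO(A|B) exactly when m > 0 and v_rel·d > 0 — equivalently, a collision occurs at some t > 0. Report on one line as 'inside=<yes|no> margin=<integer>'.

d = (6, 11),  |d|² = 157;  R = 2+5 = 7,  c = 157−7² = 108
v_rel = (13, 4),  |v_rel|² = 185;  v_rel·d = (13)·(6) + (4)·(11) = 122
185·t² − 244·t + 108 = 0  ⇒  m = 122² − 185·108 = -5096
m = -5096 < 0,  v_rel·d = 122 > 0  ⇒  outside

inside=no margin=-5096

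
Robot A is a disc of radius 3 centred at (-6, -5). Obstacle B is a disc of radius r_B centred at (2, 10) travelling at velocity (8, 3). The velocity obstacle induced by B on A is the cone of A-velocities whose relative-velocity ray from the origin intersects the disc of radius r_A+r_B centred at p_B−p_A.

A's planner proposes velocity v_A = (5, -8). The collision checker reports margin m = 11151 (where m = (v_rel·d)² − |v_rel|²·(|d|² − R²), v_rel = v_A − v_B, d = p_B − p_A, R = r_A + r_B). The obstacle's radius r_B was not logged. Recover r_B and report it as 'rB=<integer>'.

m = 11151
d = (8, 15);  v_rel = (-3, -11),  |v_rel|² = 130
v_rel×d = (-3)·(15) − (-11)·(8) = 43
since m = R²·130 − 43²:  R² = (1849 + 11151) / 130 = 100
R = √100 = 10  ⇒  r_B = 10 − 3 = 7

rB=7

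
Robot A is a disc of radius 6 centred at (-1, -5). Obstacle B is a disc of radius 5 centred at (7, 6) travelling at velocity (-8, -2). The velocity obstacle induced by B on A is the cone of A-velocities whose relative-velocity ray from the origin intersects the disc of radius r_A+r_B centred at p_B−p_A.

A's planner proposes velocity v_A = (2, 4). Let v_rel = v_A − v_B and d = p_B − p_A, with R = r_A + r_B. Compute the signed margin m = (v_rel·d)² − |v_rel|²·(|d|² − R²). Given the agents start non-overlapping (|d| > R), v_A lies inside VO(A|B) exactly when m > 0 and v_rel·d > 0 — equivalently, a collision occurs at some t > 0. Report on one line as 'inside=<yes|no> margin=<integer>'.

d = (8, 11),  |d|² = 185;  R = 6+5 = 11,  c = 185−11² = 64
v_rel = (10, 6),  |v_rel|² = 136;  v_rel·d = (10)·(8) + (6)·(11) = 146
136·t² − 292·t + 64 = 0  ⇒  m = 146² − 136·64 = 12612
m = 12612 > 0,  v_rel·d = 146 > 0  ⇒  inside

inside=yes margin=12612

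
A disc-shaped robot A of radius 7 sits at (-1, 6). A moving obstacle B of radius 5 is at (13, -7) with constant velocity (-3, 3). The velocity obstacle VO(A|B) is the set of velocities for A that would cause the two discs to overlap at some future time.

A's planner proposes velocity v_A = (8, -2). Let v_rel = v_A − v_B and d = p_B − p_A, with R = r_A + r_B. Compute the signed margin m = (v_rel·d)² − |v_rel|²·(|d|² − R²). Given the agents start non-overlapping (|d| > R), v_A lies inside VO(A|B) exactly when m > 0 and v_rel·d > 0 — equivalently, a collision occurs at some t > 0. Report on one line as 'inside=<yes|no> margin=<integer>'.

d = (14, -13),  |d|² = 365;  R = 7+5 = 12,  c = 365−12² = 221
v_rel = (11, -5),  |v_rel|² = 146;  v_rel·d = (11)·(14) + (-5)·(-13) = 219
146·t² − 438·t + 221 = 0  ⇒  m = 219² − 146·221 = 15695
m = 15695 > 0,  v_rel·d = 219 > 0  ⇒  inside

inside=yes margin=15695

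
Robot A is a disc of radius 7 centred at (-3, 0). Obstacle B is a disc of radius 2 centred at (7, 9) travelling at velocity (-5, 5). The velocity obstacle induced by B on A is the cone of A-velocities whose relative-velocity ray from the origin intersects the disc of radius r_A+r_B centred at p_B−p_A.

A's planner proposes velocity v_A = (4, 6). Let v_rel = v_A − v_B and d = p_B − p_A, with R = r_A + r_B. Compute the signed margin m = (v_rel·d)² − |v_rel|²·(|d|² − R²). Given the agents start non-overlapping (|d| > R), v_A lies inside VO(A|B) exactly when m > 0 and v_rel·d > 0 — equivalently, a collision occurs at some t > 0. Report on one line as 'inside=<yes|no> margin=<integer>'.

d = (10, 9),  |d|² = 181;  R = 7+2 = 9,  c = 181−9² = 100
v_rel = (9, 1),  |v_rel|² = 82;  v_rel·d = (9)·(10) + (1)·(9) = 99
82·t² − 198·t + 100 = 0  ⇒  m = 99² − 82·100 = 1601
m = 1601 > 0,  v_rel·d = 99 > 0  ⇒  inside

inside=yes margin=1601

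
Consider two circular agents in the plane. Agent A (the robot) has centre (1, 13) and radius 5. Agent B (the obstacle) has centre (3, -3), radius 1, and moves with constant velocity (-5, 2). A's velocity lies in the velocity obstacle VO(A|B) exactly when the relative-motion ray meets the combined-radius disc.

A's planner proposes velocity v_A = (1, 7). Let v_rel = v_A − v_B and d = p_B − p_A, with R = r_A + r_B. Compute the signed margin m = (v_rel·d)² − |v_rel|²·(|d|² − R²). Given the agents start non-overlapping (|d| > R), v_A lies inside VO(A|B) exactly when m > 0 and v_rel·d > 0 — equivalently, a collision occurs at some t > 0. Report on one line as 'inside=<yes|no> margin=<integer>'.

d = (2, -16),  |d|² = 260;  R = 5+1 = 6,  c = 260−6² = 224
v_rel = (6, 5),  |v_rel|² = 61;  v_rel·d = (6)·(2) + (5)·(-16) = -68
61·t² + 136·t + 224 = 0  ⇒  m = (-68)² − 61·224 = -9040
m = -9040 < 0,  v_rel·d = -68 < 0  ⇒  outside

inside=no margin=-9040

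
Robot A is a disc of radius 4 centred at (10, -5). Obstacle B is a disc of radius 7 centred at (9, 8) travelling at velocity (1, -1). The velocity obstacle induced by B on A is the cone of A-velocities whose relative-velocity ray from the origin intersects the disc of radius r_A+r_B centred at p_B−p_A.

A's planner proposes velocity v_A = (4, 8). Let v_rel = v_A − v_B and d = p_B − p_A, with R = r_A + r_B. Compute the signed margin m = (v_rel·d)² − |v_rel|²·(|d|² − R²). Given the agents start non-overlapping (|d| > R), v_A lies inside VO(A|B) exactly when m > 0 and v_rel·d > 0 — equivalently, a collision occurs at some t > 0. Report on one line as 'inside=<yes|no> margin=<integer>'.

d = (-1, 13),  |d|² = 170;  R = 4+7 = 11,  c = 170−11² = 49
v_rel = (3, 9),  |v_rel|² = 90;  v_rel·d = (3)·(-1) + (9)·(13) = 114
90·t² − 228·t + 49 = 0  ⇒  m = 114² − 90·49 = 8586
m = 8586 > 0,  v_rel·d = 114 > 0  ⇒  inside

inside=yes margin=8586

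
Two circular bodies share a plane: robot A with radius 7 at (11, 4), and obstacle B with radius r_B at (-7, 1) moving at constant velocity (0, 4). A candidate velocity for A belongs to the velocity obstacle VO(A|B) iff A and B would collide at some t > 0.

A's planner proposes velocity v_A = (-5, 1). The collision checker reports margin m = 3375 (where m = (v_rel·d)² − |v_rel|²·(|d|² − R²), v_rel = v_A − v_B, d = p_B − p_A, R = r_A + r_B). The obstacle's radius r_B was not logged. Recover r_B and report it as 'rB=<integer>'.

m = 3375
d = (-18, -3);  v_rel = (-5, -3),  |v_rel|² = 34
v_rel×d = (-5)·(-3) − (-3)·(-18) = -39
since m = R²·34 − (-39)²:  R² = (1521 + 3375) / 34 = 144
R = √144 = 12  ⇒  r_B = 12 − 7 = 5

rB=5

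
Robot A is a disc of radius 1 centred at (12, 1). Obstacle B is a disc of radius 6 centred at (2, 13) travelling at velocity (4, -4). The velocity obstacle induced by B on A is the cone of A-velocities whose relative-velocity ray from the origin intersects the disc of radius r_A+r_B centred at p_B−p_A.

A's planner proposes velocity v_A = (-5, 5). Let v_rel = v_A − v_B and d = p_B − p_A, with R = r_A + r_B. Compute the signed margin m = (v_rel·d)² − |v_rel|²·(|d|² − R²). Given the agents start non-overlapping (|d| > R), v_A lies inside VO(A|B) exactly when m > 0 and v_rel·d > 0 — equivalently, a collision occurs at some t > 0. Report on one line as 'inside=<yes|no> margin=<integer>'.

d = (-10, 12),  |d|² = 244;  R = 1+6 = 7,  c = 244−7² = 195
v_rel = (-9, 9),  |v_rel|² = 162;  v_rel·d = (-9)·(-10) + (9)·(12) = 198
162·t² − 396·t + 195 = 0  ⇒  m = 198² − 162·195 = 7614
m = 7614 > 0,  v_rel·d = 198 > 0  ⇒  inside

inside=yes margin=7614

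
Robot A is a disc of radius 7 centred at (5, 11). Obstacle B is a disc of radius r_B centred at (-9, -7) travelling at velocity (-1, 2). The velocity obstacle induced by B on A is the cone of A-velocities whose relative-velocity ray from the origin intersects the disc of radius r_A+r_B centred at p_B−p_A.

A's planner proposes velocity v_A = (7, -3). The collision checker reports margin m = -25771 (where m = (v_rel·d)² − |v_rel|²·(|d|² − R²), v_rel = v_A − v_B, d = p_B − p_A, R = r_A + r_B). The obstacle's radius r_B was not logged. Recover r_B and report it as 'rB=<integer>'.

m = -25771
d = (-14, -18);  v_rel = (8, -5),  |v_rel|² = 89
v_rel×d = (8)·(-18) − (-5)·(-14) = -214
since m = R²·89 − (-214)²:  R² = (45796 + -25771) / 89 = 225
R = √225 = 15  ⇒  r_B = 15 − 7 = 8

rB=8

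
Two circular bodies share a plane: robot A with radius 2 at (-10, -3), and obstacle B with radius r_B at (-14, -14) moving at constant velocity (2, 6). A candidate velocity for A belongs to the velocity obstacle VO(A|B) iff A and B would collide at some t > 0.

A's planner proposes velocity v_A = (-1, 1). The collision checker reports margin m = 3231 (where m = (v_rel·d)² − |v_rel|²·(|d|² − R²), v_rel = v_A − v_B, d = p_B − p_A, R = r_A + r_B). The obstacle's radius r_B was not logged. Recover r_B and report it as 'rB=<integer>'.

m = 3231
d = (-4, -11);  v_rel = (-3, -5),  |v_rel|² = 34
v_rel×d = (-3)·(-11) − (-5)·(-4) = 13
since m = R²·34 − 13²:  R² = (169 + 3231) / 34 = 100
R = √100 = 10  ⇒  r_B = 10 − 2 = 8

rB=8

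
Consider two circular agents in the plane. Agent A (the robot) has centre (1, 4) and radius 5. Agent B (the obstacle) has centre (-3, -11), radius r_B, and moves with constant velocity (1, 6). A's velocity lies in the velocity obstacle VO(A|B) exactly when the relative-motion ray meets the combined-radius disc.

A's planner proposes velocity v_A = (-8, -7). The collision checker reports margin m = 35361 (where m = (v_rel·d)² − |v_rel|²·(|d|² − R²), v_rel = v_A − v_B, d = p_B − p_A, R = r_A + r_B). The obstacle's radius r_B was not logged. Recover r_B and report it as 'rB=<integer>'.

m = 35361
d = (-4, -15);  v_rel = (-9, -13),  |v_rel|² = 250
v_rel×d = (-9)·(-15) − (-13)·(-4) = 83
since m = R²·250 − 83²:  R² = (6889 + 35361) / 250 = 169
R = √169 = 13  ⇒  r_B = 13 − 5 = 8

rB=8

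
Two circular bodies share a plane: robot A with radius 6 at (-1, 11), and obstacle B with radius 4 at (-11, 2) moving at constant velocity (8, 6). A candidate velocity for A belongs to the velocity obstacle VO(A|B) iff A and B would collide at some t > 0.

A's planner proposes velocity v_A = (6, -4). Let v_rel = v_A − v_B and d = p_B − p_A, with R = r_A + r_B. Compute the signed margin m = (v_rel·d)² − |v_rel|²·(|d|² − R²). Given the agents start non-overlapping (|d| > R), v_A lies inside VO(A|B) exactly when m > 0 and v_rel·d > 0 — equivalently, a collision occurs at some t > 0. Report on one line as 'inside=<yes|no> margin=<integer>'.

d = (-10, -9),  |d|² = 181;  R = 6+4 = 10,  c = 181−10² = 81
v_rel = (-2, -10),  |v_rel|² = 104;  v_rel·d = (-2)·(-10) + (-10)·(-9) = 110
104·t² − 220·t + 81 = 0  ⇒  m = 110² − 104·81 = 3676
m = 3676 > 0,  v_rel·d = 110 > 0  ⇒  inside

inside=yes margin=3676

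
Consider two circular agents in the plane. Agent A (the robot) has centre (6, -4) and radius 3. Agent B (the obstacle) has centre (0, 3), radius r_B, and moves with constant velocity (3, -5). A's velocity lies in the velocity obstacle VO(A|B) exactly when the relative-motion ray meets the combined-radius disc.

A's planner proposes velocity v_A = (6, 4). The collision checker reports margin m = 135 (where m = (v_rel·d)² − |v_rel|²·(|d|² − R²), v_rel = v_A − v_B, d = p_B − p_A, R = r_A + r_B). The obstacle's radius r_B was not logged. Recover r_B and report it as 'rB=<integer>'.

m = 135
d = (-6, 7);  v_rel = (3, 9),  |v_rel|² = 90
v_rel×d = (3)·(7) − (9)·(-6) = 75
since m = R²·90 − 75²:  R² = (5625 + 135) / 90 = 64
R = √64 = 8  ⇒  r_B = 8 − 3 = 5

rB=5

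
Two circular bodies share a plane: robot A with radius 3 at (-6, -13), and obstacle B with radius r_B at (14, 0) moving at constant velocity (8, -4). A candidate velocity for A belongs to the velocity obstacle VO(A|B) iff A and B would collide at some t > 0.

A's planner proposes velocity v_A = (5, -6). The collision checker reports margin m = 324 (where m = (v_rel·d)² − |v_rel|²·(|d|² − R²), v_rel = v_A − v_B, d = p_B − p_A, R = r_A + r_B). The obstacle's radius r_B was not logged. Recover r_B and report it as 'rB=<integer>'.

m = 324
d = (20, 13);  v_rel = (-3, -2),  |v_rel|² = 13
v_rel×d = (-3)·(13) − (-2)·(20) = 1
since m = R²·13 − 1²:  R² = (1 + 324) / 13 = 25
R = √25 = 5  ⇒  r_B = 5 − 3 = 2

rB=2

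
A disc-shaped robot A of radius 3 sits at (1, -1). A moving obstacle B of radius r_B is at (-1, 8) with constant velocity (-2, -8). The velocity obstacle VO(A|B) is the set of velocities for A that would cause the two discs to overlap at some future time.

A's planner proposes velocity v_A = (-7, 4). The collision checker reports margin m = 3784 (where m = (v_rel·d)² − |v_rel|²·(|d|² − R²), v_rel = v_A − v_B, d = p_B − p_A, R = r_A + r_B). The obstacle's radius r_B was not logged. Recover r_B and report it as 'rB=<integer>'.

m = 3784
d = (-2, 9);  v_rel = (-5, 12),  |v_rel|² = 169
v_rel×d = (-5)·(9) − (12)·(-2) = -21
since m = R²·169 − (-21)²:  R² = (441 + 3784) / 169 = 25
R = √25 = 5  ⇒  r_B = 5 − 3 = 2

rB=2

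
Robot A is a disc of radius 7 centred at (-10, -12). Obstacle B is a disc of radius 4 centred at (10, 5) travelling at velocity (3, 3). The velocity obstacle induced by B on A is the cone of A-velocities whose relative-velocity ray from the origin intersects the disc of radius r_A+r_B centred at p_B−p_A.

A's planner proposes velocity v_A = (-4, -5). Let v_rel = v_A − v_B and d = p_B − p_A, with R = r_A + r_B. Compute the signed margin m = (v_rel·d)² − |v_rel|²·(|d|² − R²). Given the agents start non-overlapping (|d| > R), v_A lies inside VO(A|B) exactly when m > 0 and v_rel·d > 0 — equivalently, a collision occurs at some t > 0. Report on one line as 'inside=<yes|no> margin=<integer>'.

d = (20, 17),  |d|² = 689;  R = 7+4 = 11,  c = 689−11² = 568
v_rel = (-7, -8),  |v_rel|² = 113;  v_rel·d = (-7)·(20) + (-8)·(17) = -276
113·t² + 552·t + 568 = 0  ⇒  m = (-276)² − 113·568 = 11992
m = 11992 > 0,  v_rel·d = -276 < 0  ⇒  outside

inside=no margin=11992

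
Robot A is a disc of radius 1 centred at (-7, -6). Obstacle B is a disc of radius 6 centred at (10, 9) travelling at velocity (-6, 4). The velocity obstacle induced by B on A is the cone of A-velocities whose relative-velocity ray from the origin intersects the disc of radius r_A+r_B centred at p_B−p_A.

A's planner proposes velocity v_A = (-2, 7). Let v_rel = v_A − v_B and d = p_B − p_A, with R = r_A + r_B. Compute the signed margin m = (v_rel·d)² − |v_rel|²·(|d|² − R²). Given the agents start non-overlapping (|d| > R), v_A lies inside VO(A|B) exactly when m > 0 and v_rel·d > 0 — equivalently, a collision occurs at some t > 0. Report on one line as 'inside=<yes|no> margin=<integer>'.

d = (17, 15),  |d|² = 514;  R = 1+6 = 7,  c = 514−7² = 465
v_rel = (4, 3),  |v_rel|² = 25;  v_rel·d = (4)·(17) + (3)·(15) = 113
25·t² − 226·t + 465 = 0  ⇒  m = 113² − 25·465 = 1144
m = 1144 > 0,  v_rel·d = 113 > 0  ⇒  inside

inside=yes margin=1144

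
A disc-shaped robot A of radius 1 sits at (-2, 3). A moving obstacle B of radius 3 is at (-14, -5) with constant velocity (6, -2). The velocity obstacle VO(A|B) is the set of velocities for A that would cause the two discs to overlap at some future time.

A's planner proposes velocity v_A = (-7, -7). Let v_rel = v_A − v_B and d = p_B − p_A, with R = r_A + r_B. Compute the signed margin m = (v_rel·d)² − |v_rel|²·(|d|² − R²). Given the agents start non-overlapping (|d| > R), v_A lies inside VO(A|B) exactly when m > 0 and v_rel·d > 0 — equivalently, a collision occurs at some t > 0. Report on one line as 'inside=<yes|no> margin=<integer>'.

d = (-12, -8),  |d|² = 208;  R = 1+3 = 4,  c = 208−4² = 192
v_rel = (-13, -5),  |v_rel|² = 194;  v_rel·d = (-13)·(-12) + (-5)·(-8) = 196
194·t² − 392·t + 192 = 0  ⇒  m = 196² − 194·192 = 1168
m = 1168 > 0,  v_rel·d = 196 > 0  ⇒  inside

inside=yes margin=1168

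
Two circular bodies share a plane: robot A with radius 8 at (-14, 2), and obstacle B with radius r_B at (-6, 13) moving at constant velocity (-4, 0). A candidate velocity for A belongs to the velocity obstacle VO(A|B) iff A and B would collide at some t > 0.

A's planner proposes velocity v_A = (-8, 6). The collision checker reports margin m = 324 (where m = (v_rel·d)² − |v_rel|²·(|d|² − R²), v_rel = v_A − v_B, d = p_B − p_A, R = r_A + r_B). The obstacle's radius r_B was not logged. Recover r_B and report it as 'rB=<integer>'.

m = 324
d = (8, 11);  v_rel = (-4, 6),  |v_rel|² = 52
v_rel×d = (-4)·(11) − (6)·(8) = -92
since m = R²·52 − (-92)²:  R² = (8464 + 324) / 52 = 169
R = √169 = 13  ⇒  r_B = 13 − 8 = 5

rB=5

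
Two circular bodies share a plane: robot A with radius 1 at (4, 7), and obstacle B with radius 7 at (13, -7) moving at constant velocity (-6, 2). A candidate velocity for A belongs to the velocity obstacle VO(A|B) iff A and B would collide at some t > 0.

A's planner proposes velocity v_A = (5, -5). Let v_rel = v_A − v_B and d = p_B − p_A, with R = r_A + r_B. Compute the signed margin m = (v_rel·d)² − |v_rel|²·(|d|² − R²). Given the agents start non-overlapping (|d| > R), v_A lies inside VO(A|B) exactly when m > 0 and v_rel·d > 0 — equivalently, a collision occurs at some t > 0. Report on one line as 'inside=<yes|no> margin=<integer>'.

d = (9, -14),  |d|² = 277;  R = 1+7 = 8,  c = 277−8² = 213
v_rel = (11, -7),  |v_rel|² = 170;  v_rel·d = (11)·(9) + (-7)·(-14) = 197
170·t² − 394·t + 213 = 0  ⇒  m = 197² − 170·213 = 2599
m = 2599 > 0,  v_rel·d = 197 > 0  ⇒  inside

inside=yes margin=2599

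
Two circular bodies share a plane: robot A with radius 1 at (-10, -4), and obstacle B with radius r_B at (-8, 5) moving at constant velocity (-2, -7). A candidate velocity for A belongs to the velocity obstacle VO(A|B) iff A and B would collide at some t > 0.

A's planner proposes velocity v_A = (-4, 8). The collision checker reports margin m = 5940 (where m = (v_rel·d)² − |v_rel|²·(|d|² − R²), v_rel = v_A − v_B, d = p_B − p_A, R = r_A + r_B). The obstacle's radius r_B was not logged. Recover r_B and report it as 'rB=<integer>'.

m = 5940
d = (2, 9);  v_rel = (-2, 15),  |v_rel|² = 229
v_rel×d = (-2)·(9) − (15)·(2) = -48
since m = R²·229 − (-48)²:  R² = (2304 + 5940) / 229 = 36
R = √36 = 6  ⇒  r_B = 6 − 1 = 5

rB=5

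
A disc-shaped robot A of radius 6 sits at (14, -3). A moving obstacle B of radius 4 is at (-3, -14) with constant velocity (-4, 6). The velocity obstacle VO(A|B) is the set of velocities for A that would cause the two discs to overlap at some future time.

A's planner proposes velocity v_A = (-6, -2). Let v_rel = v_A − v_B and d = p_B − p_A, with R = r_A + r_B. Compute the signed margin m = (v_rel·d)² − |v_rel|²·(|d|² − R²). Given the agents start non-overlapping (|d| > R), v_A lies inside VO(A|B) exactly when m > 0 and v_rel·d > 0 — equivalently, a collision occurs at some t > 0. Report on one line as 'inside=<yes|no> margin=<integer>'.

d = (-17, -11),  |d|² = 410;  R = 6+4 = 10,  c = 410−10² = 310
v_rel = (-2, -8),  |v_rel|² = 68;  v_rel·d = (-2)·(-17) + (-8)·(-11) = 122
68·t² − 244·t + 310 = 0  ⇒  m = 122² − 68·310 = -6196
m = -6196 < 0,  v_rel·d = 122 > 0  ⇒  outside

inside=no margin=-6196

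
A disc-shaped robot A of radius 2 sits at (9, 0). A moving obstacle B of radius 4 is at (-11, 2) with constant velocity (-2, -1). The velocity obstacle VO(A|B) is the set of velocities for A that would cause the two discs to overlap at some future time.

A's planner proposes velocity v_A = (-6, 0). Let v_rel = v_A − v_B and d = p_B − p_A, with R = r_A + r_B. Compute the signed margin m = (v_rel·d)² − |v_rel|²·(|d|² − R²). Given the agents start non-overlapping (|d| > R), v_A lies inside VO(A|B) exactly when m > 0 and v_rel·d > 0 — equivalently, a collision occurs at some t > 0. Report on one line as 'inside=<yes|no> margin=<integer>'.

d = (-20, 2),  |d|² = 404;  R = 2+4 = 6,  c = 404−6² = 368
v_rel = (-4, 1),  |v_rel|² = 17;  v_rel·d = (-4)·(-20) + (1)·(2) = 82
17·t² − 164·t + 368 = 0  ⇒  m = 82² − 17·368 = 468
m = 468 > 0,  v_rel·d = 82 > 0  ⇒  inside

inside=yes margin=468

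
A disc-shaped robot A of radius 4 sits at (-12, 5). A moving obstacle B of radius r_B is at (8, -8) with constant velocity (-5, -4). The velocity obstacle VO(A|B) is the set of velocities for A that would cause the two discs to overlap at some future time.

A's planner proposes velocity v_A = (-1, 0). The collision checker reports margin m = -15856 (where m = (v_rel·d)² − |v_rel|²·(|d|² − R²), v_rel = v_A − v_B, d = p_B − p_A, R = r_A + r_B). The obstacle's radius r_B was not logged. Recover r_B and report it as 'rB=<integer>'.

m = -15856
d = (20, -13);  v_rel = (4, 4),  |v_rel|² = 32
v_rel×d = (4)·(-13) − (4)·(20) = -132
since m = R²·32 − (-132)²:  R² = (17424 + -15856) / 32 = 49
R = √49 = 7  ⇒  r_B = 7 − 4 = 3

rB=3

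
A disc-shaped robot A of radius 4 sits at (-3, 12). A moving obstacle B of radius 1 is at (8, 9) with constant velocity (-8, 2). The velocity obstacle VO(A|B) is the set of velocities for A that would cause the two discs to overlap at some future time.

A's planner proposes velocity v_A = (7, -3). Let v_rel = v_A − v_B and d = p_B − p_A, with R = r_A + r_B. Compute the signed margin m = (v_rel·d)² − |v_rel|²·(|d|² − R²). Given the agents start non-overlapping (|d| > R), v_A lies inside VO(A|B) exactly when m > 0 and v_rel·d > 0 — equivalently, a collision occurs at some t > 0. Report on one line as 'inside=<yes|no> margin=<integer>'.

d = (11, -3),  |d|² = 130;  R = 4+1 = 5,  c = 130−5² = 105
v_rel = (15, -5),  |v_rel|² = 250;  v_rel·d = (15)·(11) + (-5)·(-3) = 180
250·t² − 360·t + 105 = 0  ⇒  m = 180² − 250·105 = 6150
m = 6150 > 0,  v_rel·d = 180 > 0  ⇒  inside

inside=yes margin=6150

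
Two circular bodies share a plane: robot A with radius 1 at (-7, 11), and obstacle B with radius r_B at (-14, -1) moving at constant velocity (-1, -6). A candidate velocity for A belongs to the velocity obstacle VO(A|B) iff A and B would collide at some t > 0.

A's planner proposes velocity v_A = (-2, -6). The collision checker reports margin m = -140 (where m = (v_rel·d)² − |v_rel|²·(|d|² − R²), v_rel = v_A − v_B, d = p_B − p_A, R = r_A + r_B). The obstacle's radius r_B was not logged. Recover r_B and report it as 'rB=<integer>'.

m = -140
d = (-7, -12);  v_rel = (-1, 0),  |v_rel|² = 1
v_rel×d = (-1)·(-12) − (0)·(-7) = 12
since m = R²·1 − 12²:  R² = (144 + -140) / 1 = 4
R = √4 = 2  ⇒  r_B = 2 − 1 = 1

rB=1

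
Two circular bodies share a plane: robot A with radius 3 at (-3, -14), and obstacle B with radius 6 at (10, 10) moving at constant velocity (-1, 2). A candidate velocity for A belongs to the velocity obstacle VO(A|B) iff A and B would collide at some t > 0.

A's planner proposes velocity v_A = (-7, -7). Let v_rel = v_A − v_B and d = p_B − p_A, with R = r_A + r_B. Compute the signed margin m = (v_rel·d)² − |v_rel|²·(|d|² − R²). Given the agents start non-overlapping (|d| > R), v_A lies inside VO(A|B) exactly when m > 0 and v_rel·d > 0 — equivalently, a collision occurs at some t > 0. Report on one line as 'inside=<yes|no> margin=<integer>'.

d = (13, 24),  |d|² = 745;  R = 3+6 = 9,  c = 745−9² = 664
v_rel = (-6, -9),  |v_rel|² = 117;  v_rel·d = (-6)·(13) + (-9)·(24) = -294
117·t² + 588·t + 664 = 0  ⇒  m = (-294)² − 117·664 = 8748
m = 8748 > 0,  v_rel·d = -294 < 0  ⇒  outside

inside=no margin=8748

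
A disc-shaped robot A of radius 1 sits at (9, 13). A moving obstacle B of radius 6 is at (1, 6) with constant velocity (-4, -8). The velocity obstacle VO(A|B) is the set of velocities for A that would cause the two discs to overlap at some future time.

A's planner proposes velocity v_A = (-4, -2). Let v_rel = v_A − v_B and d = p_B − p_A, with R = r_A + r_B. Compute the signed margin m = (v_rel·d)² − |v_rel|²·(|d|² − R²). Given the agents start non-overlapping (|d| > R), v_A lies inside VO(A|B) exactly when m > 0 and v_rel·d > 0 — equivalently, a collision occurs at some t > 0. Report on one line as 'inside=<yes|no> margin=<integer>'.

d = (-8, -7),  |d|² = 113;  R = 1+6 = 7,  c = 113−7² = 64
v_rel = (0, 6),  |v_rel|² = 36;  v_rel·d = (0)·(-8) + (6)·(-7) = -42
36·t² + 84·t + 64 = 0  ⇒  m = (-42)² − 36·64 = -540
m = -540 < 0,  v_rel·d = -42 < 0  ⇒  outside

inside=no margin=-540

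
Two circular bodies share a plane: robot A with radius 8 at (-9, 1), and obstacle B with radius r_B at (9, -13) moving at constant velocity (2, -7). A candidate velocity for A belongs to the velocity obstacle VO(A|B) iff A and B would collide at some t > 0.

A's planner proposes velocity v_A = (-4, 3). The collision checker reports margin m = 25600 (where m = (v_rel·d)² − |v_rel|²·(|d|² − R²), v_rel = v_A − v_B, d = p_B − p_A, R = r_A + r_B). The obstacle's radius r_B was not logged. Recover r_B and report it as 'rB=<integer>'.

m = 25600
d = (18, -14);  v_rel = (-6, 10),  |v_rel|² = 136
v_rel×d = (-6)·(-14) − (10)·(18) = -96
since m = R²·136 − (-96)²:  R² = (9216 + 25600) / 136 = 256
R = √256 = 16  ⇒  r_B = 16 − 8 = 8

rB=8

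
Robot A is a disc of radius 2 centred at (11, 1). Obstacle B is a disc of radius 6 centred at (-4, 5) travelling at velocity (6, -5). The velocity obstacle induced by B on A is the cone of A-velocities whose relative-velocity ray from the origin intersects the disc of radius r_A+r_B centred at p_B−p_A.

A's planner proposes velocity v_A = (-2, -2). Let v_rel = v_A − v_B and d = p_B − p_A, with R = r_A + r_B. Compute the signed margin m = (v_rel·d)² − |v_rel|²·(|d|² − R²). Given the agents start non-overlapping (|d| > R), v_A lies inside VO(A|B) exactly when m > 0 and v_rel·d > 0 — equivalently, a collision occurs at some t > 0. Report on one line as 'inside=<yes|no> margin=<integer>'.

d = (-15, 4),  |d|² = 241;  R = 2+6 = 8,  c = 241−8² = 177
v_rel = (-8, 3),  |v_rel|² = 73;  v_rel·d = (-8)·(-15) + (3)·(4) = 132
73·t² − 264·t + 177 = 0  ⇒  m = 132² − 73·177 = 4503
m = 4503 > 0,  v_rel·d = 132 > 0  ⇒  inside

inside=yes margin=4503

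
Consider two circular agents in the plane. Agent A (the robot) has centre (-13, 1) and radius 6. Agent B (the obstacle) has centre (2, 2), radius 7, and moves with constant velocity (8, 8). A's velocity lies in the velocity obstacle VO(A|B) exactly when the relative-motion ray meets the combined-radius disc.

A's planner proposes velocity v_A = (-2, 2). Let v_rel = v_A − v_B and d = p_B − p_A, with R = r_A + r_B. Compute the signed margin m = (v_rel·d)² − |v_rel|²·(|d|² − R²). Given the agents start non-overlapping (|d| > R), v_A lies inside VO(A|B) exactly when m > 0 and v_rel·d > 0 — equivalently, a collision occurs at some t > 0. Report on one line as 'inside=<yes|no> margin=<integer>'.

d = (15, 1),  |d|² = 226;  R = 6+7 = 13,  c = 226−13² = 57
v_rel = (-10, -6),  |v_rel|² = 136;  v_rel·d = (-10)·(15) + (-6)·(1) = -156
136·t² + 312·t + 57 = 0  ⇒  m = (-156)² − 136·57 = 16584
m = 16584 > 0,  v_rel·d = -156 < 0  ⇒  outside

inside=no margin=16584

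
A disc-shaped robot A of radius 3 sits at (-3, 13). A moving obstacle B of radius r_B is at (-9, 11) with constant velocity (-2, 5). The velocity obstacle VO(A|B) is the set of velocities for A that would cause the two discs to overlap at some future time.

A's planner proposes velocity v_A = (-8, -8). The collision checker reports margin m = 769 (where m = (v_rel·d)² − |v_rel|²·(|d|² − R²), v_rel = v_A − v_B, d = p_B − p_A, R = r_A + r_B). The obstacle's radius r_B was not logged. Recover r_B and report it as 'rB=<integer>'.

m = 769
d = (-6, -2);  v_rel = (-6, -13),  |v_rel|² = 205
v_rel×d = (-6)·(-2) − (-13)·(-6) = -66
since m = R²·205 − (-66)²:  R² = (4356 + 769) / 205 = 25
R = √25 = 5  ⇒  r_B = 5 − 3 = 2

rB=2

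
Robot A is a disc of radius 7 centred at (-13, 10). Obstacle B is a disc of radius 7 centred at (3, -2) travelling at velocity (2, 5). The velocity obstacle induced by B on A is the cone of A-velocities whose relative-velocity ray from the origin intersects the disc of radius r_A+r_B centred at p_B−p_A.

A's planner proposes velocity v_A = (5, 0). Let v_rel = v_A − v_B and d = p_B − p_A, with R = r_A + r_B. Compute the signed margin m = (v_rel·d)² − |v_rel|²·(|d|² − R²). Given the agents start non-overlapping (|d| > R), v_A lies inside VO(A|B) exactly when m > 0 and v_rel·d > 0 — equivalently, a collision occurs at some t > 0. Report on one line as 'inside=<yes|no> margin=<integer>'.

d = (16, -12),  |d|² = 400;  R = 7+7 = 14,  c = 400−14² = 204
v_rel = (3, -5),  |v_rel|² = 34;  v_rel·d = (3)·(16) + (-5)·(-12) = 108
34·t² − 216·t + 204 = 0  ⇒  m = 108² − 34·204 = 4728
m = 4728 > 0,  v_rel·d = 108 > 0  ⇒  inside

inside=yes margin=4728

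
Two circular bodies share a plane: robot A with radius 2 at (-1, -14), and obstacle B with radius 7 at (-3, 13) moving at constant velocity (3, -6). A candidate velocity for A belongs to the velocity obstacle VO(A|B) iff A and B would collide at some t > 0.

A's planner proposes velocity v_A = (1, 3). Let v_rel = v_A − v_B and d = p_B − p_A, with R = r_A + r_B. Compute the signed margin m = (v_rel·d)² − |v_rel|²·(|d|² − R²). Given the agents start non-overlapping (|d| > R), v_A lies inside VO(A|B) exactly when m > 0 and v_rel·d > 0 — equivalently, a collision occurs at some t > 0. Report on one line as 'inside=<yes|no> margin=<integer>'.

d = (-2, 27),  |d|² = 733;  R = 2+7 = 9,  c = 733−9² = 652
v_rel = (-2, 9),  |v_rel|² = 85;  v_rel·d = (-2)·(-2) + (9)·(27) = 247
85·t² − 494·t + 652 = 0  ⇒  m = 247² − 85·652 = 5589
m = 5589 > 0,  v_rel·d = 247 > 0  ⇒  inside

inside=yes margin=5589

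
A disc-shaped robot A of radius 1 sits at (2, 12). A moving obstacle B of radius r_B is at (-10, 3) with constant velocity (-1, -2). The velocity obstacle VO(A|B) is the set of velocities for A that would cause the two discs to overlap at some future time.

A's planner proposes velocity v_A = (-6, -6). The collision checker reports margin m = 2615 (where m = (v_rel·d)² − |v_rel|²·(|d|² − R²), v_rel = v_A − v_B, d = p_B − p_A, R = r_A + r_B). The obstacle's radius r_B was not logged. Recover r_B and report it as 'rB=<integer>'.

m = 2615
d = (-12, -9);  v_rel = (-5, -4),  |v_rel|² = 41
v_rel×d = (-5)·(-9) − (-4)·(-12) = -3
since m = R²·41 − (-3)²:  R² = (9 + 2615) / 41 = 64
R = √64 = 8  ⇒  r_B = 8 − 1 = 7

rB=7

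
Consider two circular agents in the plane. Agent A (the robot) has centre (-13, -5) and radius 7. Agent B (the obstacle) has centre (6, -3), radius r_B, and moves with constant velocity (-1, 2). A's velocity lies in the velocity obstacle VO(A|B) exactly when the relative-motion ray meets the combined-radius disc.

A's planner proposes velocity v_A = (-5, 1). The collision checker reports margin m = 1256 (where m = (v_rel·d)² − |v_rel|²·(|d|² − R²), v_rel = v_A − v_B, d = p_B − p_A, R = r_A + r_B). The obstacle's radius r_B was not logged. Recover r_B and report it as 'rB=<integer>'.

m = 1256
d = (19, 2);  v_rel = (-4, -1),  |v_rel|² = 17
v_rel×d = (-4)·(2) − (-1)·(19) = 11
since m = R²·17 − 11²:  R² = (121 + 1256) / 17 = 81
R = √81 = 9  ⇒  r_B = 9 − 7 = 2

rB=2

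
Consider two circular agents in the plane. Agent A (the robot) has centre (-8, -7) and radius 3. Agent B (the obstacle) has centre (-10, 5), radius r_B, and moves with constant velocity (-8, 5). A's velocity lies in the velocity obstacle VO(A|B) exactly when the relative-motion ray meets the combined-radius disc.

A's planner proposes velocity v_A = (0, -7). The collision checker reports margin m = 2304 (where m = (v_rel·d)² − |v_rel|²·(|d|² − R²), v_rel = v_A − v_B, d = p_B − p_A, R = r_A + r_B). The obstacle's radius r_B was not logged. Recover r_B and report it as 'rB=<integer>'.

m = 2304
d = (-2, 12);  v_rel = (8, -12),  |v_rel|² = 208
v_rel×d = (8)·(12) − (-12)·(-2) = 72
since m = R²·208 − 72²:  R² = (5184 + 2304) / 208 = 36
R = √36 = 6  ⇒  r_B = 6 − 3 = 3

rB=3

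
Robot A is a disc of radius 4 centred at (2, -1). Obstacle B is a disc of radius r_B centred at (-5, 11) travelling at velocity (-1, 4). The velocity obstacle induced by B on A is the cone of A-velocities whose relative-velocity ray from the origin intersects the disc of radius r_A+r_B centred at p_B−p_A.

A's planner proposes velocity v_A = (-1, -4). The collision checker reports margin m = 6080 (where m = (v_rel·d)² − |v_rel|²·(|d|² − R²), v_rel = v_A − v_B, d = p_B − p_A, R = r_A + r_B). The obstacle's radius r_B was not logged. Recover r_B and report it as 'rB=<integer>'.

m = 6080
d = (-7, 12);  v_rel = (0, -8),  |v_rel|² = 64
v_rel×d = (0)·(12) − (-8)·(-7) = -56
since m = R²·64 − (-56)²:  R² = (3136 + 6080) / 64 = 144
R = √144 = 12  ⇒  r_B = 12 − 4 = 8

rB=8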